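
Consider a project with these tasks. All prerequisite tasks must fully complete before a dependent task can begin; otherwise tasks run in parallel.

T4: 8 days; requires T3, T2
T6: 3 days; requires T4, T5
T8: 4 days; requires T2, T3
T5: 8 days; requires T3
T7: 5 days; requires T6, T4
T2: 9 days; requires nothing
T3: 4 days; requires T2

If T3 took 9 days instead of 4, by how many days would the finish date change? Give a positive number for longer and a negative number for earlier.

As given, the longest chain is T2→T3→T4→T6→T7 = 9+4+8+3+5 = 29, so the finish is 29 days.
T3 lies on that path, so at 9 days the path becomes 34 days.
That remains the longest chain; total 34 days.
Change in finish: 34 − 29 = +5 days.

5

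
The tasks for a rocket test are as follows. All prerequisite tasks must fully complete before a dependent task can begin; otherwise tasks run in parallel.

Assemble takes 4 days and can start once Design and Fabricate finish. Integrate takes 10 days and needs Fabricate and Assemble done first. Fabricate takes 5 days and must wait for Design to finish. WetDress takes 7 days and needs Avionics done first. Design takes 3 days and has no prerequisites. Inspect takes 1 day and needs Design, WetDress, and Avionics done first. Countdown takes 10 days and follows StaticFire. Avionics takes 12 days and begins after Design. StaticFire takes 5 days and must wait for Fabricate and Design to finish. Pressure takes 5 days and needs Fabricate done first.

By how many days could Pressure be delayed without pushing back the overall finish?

Critical path: Design→Fabricate→StaticFire→Countdown = 3+5+5+10 = 23, so the finish is 23 days.
Longest path through Pressure: 13 days (earliest finish 13, latest finish 23).
Slack of Pressure = 18 − 8 = 10 days.

10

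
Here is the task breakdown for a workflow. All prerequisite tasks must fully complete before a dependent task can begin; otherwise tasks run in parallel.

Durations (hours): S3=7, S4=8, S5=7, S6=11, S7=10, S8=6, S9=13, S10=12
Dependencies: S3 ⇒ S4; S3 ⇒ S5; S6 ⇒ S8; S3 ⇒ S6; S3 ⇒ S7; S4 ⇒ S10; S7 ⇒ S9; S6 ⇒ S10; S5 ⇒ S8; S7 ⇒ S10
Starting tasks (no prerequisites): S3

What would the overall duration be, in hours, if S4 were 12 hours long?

Baseline: S3→S6→S10 = 7+11+12 = 30 → 30 hours.
The longest path through S4 is only 27 hours, so S4 has float 3.
The binding chain switches to S3→S4→S10 = 7+12+12 = 31; finish 31 hours.

31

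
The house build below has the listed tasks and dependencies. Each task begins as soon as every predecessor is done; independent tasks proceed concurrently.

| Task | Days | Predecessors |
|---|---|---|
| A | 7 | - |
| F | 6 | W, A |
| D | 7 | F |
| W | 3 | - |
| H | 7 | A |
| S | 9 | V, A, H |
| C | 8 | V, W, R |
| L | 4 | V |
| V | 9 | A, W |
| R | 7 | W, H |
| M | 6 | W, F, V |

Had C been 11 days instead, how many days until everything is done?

As given, the longest chain is A→H→R→C = 7+7+7+8 = 29, so the finish is 29 days.
C lies on that path, so at 11 days the path becomes 32 days.
No other chain overtakes it, so the finish is 32 days.

32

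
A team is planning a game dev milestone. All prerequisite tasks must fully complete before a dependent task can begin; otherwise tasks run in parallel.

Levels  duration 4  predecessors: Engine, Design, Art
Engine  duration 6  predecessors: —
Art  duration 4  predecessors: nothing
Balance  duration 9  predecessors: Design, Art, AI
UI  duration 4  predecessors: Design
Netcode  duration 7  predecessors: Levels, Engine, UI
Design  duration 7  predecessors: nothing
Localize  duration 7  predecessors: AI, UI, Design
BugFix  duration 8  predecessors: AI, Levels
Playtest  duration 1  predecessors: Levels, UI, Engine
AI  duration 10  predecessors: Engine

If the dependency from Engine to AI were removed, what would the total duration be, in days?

19

Before: longest chain Engine→AI→Balance = 6+10+9 = 25, finish 25.
Without Engine→AI, AI's earliest start moves from 6 to 0.
New critical path: Design→Levels→BugFix = 7+4+8 = 19 ⇒ 19 days.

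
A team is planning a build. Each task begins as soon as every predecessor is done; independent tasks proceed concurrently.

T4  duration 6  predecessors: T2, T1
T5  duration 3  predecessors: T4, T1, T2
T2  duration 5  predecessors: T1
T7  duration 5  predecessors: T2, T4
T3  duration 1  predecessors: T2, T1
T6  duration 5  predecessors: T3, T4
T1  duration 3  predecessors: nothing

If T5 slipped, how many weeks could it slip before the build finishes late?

2

Critical path: T1→T2→T4→T6 = 3+5+6+5 = 19, so the finish is 19 weeks.
The longest chain containing T5 totals 17 weeks.
Float = 19 − 17 = 2.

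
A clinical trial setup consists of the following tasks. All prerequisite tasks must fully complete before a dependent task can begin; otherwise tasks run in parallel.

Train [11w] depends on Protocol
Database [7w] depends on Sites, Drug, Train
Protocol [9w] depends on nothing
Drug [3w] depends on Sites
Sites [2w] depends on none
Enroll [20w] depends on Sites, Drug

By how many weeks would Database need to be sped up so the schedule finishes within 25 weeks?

Current finish: 27 weeks; target: 25.
Database is on every critical path, so each week cut from Database cuts the finish by one (this holds down to a finish of 25).
Need 27 − 25 = 2 weeks off Database → Database becomes 5 weeks, finish becomes 25.

2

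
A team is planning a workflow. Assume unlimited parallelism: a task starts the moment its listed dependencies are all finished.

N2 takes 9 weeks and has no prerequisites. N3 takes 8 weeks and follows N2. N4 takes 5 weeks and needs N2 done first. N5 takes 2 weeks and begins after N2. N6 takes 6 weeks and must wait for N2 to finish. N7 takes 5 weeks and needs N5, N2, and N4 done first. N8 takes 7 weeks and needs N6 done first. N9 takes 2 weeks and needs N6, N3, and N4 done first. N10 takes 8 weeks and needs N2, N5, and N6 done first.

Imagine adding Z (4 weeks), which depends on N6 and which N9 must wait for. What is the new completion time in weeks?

Originally the job takes 23 weeks.
With Z inserted, N9 now waits for max(N6, N3, N4, Z).
New critical path: N2→N6→N10 = 9+6+8 = 23 ⇒ 23 weeks.

23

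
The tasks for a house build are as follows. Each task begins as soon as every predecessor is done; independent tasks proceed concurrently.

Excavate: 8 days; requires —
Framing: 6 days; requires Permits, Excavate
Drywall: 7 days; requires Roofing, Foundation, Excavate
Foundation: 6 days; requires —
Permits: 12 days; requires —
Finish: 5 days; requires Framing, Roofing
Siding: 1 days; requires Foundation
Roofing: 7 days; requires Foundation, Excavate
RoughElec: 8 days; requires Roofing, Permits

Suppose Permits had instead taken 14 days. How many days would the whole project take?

25

Critical path before the change: Permits→Framing→Finish = 12+6+5 = 23 giving 23 days.
Permits lies on that path, so at 14 days the path becomes 25 days.
That remains the longest chain; total 25 days.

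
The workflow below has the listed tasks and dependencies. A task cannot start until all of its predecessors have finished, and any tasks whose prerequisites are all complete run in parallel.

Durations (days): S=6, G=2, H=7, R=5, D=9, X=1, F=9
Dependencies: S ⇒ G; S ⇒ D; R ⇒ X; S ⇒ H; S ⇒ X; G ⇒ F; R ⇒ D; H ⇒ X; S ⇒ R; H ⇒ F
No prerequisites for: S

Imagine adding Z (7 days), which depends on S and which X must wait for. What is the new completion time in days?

22

Originally the plan takes 22 days.
With Z inserted, X now waits for max(R, H, S, Z).
New critical path: S→H→F = 6+7+9 = 22 ⇒ 22 days.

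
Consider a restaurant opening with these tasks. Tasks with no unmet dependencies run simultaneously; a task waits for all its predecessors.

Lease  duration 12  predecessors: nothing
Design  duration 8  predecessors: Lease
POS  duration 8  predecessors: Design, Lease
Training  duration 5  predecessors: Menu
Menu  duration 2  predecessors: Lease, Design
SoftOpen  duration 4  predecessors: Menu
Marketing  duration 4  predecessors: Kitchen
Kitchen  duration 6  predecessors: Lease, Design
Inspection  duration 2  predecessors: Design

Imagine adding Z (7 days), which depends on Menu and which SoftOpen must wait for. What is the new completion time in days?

33

Originally the job takes 30 days.
With Z inserted, SoftOpen now waits for max(Menu, Z).
New critical path: Lease→Design→Menu→Z→SoftOpen = 12+8+2+7+4 = 33 ⇒ 33 days.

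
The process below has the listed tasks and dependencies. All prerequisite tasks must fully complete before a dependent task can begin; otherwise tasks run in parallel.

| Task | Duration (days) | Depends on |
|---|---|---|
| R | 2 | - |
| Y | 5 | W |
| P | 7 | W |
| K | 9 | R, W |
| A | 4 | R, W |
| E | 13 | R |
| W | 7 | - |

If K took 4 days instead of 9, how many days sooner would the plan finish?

1

The binding path is W→K = 7+9 = 16; finish at 16 days.
K lies on that path, so at 4 days the path becomes 11 days.
The binding chain switches to R→E = 2+13 = 15; finish 15 days.
Change in finish: 15 − 16 = -1 days.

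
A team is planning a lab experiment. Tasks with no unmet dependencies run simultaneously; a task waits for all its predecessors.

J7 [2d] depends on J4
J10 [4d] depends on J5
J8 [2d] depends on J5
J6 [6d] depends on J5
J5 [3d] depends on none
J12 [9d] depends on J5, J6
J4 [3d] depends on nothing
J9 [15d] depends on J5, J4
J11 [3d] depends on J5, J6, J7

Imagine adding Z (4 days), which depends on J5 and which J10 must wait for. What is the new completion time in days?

18

Originally the job takes 18 days.
With Z inserted, J10 now waits for max(J5, Z).
New critical path: J4→J9 = 3+15 = 18 ⇒ 18 days.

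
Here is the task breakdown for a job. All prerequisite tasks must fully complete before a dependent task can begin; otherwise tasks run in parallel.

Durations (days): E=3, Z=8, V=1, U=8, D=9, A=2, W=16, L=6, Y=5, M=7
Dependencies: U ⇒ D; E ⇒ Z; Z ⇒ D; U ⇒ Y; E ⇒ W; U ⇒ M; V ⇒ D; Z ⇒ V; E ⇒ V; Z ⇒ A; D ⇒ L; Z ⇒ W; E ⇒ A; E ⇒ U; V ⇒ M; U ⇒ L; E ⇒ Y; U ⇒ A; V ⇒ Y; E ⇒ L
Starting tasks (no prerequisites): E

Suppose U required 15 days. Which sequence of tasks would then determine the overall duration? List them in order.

E, U, D, L

As given, the longest chain is E→Z→V→D→L = 3+8+1+9+6 = 27, so the finish is 27 days.
U has 1 day of float (longest path through it is 26).
Now E→U→D→L = 3+15+9+6 = 33 is longest, so the finish becomes 33 days.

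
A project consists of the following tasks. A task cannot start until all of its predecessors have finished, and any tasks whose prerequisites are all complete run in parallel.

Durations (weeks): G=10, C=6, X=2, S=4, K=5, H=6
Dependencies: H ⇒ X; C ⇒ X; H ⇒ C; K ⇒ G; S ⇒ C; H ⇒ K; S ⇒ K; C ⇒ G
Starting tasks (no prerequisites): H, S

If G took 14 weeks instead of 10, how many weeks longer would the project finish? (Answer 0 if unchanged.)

Actual critical path: H→C→G = 6+6+10 = 22 ⇒ 22 weeks.
G is on the critical path; changing it to 14 makes that path 26 weeks.
The critical path is still H→C→G; finish is now 26 weeks.
Change in finish: 26 − 22 = +4 weeks.

4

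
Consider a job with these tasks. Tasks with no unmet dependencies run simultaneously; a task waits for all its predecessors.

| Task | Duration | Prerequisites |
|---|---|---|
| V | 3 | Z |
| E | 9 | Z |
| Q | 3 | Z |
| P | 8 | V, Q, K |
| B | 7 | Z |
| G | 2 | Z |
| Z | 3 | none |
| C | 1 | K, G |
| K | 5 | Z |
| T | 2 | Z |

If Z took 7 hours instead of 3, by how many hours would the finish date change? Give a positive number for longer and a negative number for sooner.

4

Actual critical path: Z→K→P = 3+5+8 = 16 ⇒ 16 hours.
Since Z is critical, the +4 change carries straight to that chain (now 20 hours).
The critical path is still Z→K→P; finish is now 20 hours.
Change in finish: 20 − 16 = +4 hours.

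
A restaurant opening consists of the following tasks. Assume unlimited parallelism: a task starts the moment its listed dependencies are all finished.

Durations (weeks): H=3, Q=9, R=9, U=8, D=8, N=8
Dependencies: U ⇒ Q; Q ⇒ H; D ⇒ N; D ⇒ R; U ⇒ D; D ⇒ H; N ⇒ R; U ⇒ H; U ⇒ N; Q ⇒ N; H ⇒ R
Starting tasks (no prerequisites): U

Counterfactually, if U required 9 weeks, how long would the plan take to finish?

Baseline: U→Q→N→R = 8+9+8+9 = 34 → 34 weeks.
U lies on that path, so at 9 weeks the path becomes 35 weeks.
No other chain overtakes it, so the finish is 35 weeks.

35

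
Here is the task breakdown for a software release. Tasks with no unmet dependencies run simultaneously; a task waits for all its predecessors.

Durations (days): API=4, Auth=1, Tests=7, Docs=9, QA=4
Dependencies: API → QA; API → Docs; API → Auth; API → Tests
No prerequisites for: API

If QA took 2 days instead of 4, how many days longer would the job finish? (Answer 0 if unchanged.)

0

Critical path before the change: API→Docs = 4+9 = 13 giving 13 days.
The longest path through QA is only 8 days, so QA has float 5.
No other chain overtakes it, so the finish is 13 days.
Change in finish: 13 − 13 = +0 days.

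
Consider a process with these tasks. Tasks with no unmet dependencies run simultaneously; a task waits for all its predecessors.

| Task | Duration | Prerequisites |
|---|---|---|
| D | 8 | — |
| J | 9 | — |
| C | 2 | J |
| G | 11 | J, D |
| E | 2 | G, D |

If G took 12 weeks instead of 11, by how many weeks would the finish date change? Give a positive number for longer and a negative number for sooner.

Baseline: J→G→E = 9+11+2 = 22 → 22 weeks.
Since G is critical, the +1 change carries straight to that chain (now 23 weeks).
That remains the longest chain; total 23 weeks.
Change in finish: 23 − 22 = +1 weeks.

1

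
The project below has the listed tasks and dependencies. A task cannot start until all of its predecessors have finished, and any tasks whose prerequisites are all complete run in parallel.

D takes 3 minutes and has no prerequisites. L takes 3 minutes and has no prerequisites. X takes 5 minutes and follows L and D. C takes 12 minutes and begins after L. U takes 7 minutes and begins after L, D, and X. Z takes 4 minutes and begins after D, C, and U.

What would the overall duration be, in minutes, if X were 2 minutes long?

Actual critical path: D→X→U→Z = 3+5+7+4 = 19 ⇒ 19 minutes.
Since X is critical, the -3 change carries straight to that chain (now 16 minutes).
Now L→C→Z = 3+12+4 = 19 is longest, so the finish becomes 19 minutes.

19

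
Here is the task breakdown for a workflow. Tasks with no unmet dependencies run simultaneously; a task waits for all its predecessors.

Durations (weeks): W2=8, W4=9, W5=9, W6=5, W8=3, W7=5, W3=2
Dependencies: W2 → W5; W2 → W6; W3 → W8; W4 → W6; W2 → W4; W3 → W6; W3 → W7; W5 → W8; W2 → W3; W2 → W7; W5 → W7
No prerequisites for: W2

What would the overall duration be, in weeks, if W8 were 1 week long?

Baseline: W2→W4→W6 = 8+9+5 = 22 → 22 weeks.
The longest path through W8 is only 20 weeks, so W8 has float 2.
No other chain overtakes it, so the finish is 22 weeks.

22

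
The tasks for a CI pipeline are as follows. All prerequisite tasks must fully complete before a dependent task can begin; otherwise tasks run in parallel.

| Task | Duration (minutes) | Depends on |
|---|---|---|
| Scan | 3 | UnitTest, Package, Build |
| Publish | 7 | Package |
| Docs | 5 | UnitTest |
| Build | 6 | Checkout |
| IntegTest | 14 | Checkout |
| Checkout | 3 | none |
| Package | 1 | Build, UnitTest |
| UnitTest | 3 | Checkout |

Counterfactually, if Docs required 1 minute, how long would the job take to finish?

As given, the longest chain is Checkout→IntegTest = 3+14 = 17, so the finish is 17 minutes.
The longest path through Docs is only 11 minutes, so Docs has float 6.
The critical path is still Checkout→IntegTest; finish is now 17 minutes.

17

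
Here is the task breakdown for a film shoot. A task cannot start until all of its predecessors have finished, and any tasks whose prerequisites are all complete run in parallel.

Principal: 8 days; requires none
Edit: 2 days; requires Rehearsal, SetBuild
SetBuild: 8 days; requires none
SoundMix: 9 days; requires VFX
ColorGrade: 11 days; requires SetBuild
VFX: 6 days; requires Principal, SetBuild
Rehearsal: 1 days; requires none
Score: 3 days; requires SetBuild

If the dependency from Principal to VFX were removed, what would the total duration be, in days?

Original critical path: SetBuild→VFX→SoundMix = 8+6+9 = 23 ⇒ 23 days.
Dropping Principal→VFX doesn't change VFX's earliest start (8); another predecessor still binds.
After: SetBuild→VFX→SoundMix = 8+6+9 = 23 → 23 days.

23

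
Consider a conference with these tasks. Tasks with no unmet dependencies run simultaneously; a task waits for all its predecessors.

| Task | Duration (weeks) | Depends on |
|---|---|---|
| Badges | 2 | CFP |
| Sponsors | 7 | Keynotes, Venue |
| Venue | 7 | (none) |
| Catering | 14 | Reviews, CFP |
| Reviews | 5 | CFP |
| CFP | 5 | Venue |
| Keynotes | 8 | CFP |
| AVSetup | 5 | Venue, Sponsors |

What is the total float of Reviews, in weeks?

1

Venue→CFP→Keynotes→Sponsors→AVSetup = 7+5+8+7+5 = 32 sets the makespan at 32 weeks.
The longest chain containing Reviews totals 31 weeks.
Float = 32 − 31 = 1.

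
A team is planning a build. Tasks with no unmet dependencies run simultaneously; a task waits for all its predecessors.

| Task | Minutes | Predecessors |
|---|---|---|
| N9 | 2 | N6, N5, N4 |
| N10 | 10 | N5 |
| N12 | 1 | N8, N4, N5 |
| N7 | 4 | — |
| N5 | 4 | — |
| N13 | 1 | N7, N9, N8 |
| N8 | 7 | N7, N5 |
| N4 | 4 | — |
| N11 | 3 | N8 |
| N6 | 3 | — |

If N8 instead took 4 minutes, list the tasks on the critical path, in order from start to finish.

The binding path is N5→N8→N11 = 4+7+3 = 14; finish at 14 minutes.
N8 is on the critical path; changing it to 4 makes that path 11 minutes.
The binding chain switches to N5→N10 = 4+10 = 14; finish 14 minutes.

N5, N10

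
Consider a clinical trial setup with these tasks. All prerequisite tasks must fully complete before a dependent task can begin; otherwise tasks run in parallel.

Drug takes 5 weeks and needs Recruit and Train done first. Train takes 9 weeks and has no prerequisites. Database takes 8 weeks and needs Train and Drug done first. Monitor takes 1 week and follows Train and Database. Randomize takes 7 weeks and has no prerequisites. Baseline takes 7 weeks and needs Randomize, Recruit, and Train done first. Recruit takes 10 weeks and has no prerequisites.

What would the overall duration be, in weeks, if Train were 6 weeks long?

24

The binding path is Recruit→Drug→Database→Monitor = 10+5+8+1 = 24; finish at 24 weeks.
Train is off the critical path — its longest chain is 23 weeks, giving 1 of slack.
The critical path is still Recruit→Drug→Database→Monitor; finish is now 24 weeks.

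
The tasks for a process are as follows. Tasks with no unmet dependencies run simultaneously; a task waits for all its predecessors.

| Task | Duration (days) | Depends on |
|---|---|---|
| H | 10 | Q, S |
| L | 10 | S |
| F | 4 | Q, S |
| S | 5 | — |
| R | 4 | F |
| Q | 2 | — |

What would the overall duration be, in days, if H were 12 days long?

17

Actual critical path: S→H = 5+10 = 15 ⇒ 15 days.
H lies on that path, so at 12 days the path becomes 17 days.
No other chain overtakes it, so the finish is 17 days.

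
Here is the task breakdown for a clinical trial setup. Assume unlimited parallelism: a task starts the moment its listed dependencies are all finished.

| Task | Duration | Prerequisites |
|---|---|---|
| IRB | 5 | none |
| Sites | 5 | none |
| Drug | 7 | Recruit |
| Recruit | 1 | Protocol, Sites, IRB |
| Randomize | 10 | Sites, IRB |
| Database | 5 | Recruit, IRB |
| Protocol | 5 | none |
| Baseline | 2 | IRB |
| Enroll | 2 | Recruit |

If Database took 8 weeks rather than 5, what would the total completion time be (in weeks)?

Critical path before the change: IRB→Randomize = 5+10 = 15 giving 15 weeks.
Database is off the critical path — its longest chain is 11 weeks, giving 4 of slack.
No other chain overtakes it, so the finish is 15 weeks.

15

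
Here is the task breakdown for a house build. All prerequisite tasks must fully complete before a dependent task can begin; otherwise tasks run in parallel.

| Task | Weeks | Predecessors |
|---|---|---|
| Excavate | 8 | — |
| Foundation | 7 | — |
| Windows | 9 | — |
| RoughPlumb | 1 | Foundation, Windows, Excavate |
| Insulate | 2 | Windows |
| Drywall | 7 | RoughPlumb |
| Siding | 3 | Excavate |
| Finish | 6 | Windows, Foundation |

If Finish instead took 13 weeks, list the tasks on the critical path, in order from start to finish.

Critical path before the change: Windows→RoughPlumb→Drywall = 9+1+7 = 17 giving 17 weeks.
Finish has 2 weeks of float (longest path through it is 15).
The binding chain switches to Windows→Finish = 9+13 = 22; finish 22 weeks.

Windows, Finish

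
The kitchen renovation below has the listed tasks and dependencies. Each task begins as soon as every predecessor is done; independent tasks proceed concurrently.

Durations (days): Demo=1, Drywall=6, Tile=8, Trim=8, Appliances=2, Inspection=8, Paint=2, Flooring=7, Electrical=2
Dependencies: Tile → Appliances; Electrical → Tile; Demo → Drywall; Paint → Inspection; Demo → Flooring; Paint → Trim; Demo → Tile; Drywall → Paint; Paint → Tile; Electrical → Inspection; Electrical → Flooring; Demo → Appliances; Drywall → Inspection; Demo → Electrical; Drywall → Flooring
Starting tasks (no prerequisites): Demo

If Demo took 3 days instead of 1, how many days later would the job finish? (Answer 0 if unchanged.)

2

Actual critical path: Demo→Drywall→Paint→Tile→Appliances = 1+6+2+8+2 = 19 ⇒ 19 days.
Demo is on the critical path; changing it to 3 makes that path 21 days.
No other chain overtakes it, so the finish is 21 days.
Change in finish: 21 − 19 = +2 days.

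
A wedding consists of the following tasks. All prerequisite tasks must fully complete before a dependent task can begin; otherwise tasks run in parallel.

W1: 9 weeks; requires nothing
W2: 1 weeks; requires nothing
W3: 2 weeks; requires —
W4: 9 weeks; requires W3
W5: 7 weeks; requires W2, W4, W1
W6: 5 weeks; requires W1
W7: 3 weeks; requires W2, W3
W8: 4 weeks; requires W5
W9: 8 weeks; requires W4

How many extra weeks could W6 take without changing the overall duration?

8

W3→W4→W5→W8 = 2+9+7+4 = 22 sets the makespan at 22 weeks.
W6 finishes as early as 14 and must finish by 22.
Slack of W6 = 17 − 9 = 8 weeks.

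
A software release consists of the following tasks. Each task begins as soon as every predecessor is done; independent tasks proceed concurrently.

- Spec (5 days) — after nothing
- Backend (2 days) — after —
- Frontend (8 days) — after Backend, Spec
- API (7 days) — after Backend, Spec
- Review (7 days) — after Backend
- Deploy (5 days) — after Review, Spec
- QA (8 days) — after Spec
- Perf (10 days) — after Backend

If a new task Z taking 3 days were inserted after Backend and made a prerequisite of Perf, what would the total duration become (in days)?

Originally the project takes 14 days.
With Z inserted, Perf now waits for max(Backend, Z).
New critical path: Backend→Z→Perf = 2+3+10 = 15 ⇒ 15 days.

15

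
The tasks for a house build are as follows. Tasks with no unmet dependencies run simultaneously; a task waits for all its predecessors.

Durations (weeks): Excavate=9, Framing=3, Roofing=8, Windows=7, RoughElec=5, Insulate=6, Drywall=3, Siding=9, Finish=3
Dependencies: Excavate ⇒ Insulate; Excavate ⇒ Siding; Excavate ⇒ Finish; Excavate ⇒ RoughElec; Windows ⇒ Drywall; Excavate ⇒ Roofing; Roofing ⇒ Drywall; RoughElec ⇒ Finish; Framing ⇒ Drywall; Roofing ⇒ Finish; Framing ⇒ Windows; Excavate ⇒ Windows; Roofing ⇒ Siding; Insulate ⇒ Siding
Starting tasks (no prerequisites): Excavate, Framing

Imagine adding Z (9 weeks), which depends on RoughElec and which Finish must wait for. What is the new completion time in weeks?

Originally the schedule takes 26 weeks.
With Z inserted, Finish now waits for max(RoughElec, Excavate, Roofing, Z).
New critical path: Excavate→Roofing→Siding = 9+8+9 = 26 ⇒ 26 weeks.

26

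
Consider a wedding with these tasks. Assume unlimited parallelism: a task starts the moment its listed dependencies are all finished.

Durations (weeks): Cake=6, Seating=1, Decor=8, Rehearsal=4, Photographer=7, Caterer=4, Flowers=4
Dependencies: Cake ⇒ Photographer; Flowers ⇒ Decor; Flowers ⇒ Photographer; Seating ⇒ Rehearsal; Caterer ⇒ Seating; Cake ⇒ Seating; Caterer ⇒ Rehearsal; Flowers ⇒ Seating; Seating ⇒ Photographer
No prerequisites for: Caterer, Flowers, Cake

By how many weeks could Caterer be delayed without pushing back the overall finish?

2

Cake→Seating→Photographer = 6+1+7 = 14 sets the makespan at 14 weeks.
Caterer finishes as early as 4 and must finish by 6.
So Caterer can slip 6 − 4 = 2 weeks.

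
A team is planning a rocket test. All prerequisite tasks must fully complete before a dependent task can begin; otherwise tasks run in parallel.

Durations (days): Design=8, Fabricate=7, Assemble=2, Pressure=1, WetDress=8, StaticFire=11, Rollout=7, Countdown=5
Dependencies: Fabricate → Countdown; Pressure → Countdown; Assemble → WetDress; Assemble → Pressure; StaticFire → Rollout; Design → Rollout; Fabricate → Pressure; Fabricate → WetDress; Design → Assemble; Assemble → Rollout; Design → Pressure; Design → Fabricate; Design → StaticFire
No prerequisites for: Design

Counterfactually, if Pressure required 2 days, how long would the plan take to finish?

26

The binding path is Design→StaticFire→Rollout = 8+11+7 = 26; finish at 26 days.
Pressure has 5 days of float (longest path through it is 21).
That remains the longest chain; total 26 days.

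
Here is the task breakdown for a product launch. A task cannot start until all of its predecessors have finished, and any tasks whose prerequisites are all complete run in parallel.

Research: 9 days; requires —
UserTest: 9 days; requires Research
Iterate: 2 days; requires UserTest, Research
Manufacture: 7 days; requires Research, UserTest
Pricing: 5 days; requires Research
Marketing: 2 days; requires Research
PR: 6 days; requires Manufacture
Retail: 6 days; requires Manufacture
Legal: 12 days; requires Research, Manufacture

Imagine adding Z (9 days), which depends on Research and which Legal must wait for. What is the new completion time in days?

37

Originally the product launch takes 37 days.
With Z inserted, Legal now waits for max(Research, Manufacture, Z).
New critical path: Research→UserTest→Manufacture→Legal = 9+9+7+12 = 37 ⇒ 37 days.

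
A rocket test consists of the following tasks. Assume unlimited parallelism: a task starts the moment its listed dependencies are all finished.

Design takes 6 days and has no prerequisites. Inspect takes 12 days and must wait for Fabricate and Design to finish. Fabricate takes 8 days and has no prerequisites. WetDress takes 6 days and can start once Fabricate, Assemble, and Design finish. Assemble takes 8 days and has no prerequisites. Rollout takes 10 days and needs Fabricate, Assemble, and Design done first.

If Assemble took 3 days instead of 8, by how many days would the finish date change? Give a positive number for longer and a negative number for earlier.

Baseline: Fabricate→Inspect = 8+12 = 20 → 20 days.
The longest path through Assemble is only 18 days, so Assemble has float 2.
No other chain overtakes it, so the finish is 20 days.
Change in finish: 20 − 20 = +0 days.

0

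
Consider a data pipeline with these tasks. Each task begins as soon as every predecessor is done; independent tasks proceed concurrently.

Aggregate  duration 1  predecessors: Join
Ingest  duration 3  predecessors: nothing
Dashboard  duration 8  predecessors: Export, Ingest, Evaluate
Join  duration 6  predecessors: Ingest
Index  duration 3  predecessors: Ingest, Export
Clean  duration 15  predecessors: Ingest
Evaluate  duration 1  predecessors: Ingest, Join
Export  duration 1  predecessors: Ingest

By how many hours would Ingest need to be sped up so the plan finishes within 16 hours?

Current finish: 18 hours; target: 16.
Ingest is on every critical path, so each hour cut from Ingest cuts the finish by one (this holds down to a finish of 16).
Need 18 − 16 = 2 hours off Ingest → Ingest becomes 1 hour, finish becomes 16.

2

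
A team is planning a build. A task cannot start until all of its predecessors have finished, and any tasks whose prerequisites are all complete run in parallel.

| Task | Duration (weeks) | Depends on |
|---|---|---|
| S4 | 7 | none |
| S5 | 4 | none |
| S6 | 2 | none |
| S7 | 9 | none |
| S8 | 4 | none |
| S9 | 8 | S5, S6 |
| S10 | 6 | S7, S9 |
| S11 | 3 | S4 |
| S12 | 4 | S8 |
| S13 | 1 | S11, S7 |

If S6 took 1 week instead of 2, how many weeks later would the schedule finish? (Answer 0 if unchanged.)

0

Baseline: S5→S9→S10 = 4+8+6 = 18 → 18 weeks.
The longest path through S6 is only 16 weeks, so S6 has float 2.
No other chain overtakes it, so the finish is 18 weeks.
Change in finish: 18 − 18 = +0 weeks.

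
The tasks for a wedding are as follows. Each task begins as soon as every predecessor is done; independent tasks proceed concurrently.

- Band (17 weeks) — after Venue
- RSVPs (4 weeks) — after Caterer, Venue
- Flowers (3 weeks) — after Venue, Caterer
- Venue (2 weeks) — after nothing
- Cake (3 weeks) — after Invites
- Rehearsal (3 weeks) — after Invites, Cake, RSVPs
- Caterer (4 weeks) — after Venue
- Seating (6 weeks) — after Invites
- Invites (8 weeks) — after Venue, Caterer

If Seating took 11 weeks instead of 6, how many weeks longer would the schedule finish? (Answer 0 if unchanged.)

5

Critical path before the change: Venue→Caterer→Invites→Seating = 2+4+8+6 = 20 giving 20 weeks.
Since Seating is critical, the +5 change carries straight to that chain (now 25 weeks).
That remains the longest chain; total 25 weeks.
Change in finish: 25 − 20 = +5 weeks.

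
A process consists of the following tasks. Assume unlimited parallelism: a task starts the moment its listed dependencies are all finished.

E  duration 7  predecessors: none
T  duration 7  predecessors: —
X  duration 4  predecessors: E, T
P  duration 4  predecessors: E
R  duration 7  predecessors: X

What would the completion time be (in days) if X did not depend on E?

With the dependency in place, E→X→R = 7+4+7 = 18 sets the finish at 18 days.
Dropping E→X doesn't change X's earliest start (7); another predecessor still binds.
The longest chain is now T→X→R = 7+4+7 = 18, so the schedule takes 18 days.

18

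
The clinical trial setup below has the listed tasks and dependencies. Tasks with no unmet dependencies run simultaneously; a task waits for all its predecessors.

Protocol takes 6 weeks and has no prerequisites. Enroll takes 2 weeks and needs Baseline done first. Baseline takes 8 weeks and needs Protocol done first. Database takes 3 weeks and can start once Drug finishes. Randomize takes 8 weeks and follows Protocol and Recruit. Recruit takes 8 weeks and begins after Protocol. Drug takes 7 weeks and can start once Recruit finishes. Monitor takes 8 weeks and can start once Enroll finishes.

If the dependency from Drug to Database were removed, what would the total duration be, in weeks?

Original critical path: Protocol→Recruit→Drug→Database = 6+8+7+3 = 24 ⇒ 24 weeks.
Without Drug→Database, Database's earliest start moves from 21 to 0.
New critical path: Protocol→Baseline→Enroll→Monitor = 6+8+2+8 = 24 ⇒ 24 weeks.

24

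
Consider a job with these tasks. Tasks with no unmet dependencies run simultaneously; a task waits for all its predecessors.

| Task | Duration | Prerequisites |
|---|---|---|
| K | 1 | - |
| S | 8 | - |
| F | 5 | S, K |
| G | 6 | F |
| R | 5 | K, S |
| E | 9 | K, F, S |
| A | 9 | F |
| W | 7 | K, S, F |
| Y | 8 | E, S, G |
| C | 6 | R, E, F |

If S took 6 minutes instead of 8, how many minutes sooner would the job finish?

2

Baseline: S→F→E→Y = 8+5+9+8 = 30 → 30 minutes.
S is on the critical path; changing it to 6 makes that path 28 minutes.
No other chain overtakes it, so the finish is 28 minutes.
Change in finish: 28 − 30 = -2 minutes.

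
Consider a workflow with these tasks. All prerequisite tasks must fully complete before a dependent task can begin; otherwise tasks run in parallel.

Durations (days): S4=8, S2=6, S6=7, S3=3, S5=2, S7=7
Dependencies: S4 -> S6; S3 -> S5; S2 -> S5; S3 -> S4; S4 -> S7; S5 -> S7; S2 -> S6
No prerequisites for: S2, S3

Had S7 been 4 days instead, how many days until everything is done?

As given, the longest chain is S3→S4→S7 = 3+8+7 = 18, so the finish is 18 days.
Since S7 is critical, the -3 change carries straight to that chain (now 15 days).
New critical path: S3→S4→S6 = 3+8+7 = 18 ⇒ 18 days.

18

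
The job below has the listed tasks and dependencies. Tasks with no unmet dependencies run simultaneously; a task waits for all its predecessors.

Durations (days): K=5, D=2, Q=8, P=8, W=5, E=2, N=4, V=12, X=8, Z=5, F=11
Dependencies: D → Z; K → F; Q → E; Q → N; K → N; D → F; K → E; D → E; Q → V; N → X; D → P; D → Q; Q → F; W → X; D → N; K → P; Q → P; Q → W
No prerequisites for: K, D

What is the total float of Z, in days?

D→Q→W→X = 2+8+5+8 = 23 sets the makespan at 23 days.
The longest chain containing Z totals 7 days.
So Z can slip 23 − 7 = 16 days.

16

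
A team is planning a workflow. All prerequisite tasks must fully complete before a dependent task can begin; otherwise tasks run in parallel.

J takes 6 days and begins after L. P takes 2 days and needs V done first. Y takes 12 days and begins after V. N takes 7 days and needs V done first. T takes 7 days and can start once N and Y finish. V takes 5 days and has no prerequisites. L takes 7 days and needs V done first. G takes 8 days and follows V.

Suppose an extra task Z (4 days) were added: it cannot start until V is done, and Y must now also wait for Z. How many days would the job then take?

28

Originally the job takes 24 days.
With Z inserted, Y now waits for max(V, Z).
New critical path: V→Z→Y→T = 5+4+12+7 = 28 ⇒ 28 days.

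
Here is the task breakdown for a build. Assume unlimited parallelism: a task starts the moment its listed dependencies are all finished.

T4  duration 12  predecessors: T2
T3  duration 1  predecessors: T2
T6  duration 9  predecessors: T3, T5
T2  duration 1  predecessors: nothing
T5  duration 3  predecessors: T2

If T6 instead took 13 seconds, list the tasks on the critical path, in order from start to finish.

T2, T5, T6

Critical path before the change: T2→T5→T6 = 1+3+9 = 13 giving 13 seconds.
T6 lies on that path, so at 13 seconds the path becomes 17 seconds.
That remains the longest chain; total 17 seconds.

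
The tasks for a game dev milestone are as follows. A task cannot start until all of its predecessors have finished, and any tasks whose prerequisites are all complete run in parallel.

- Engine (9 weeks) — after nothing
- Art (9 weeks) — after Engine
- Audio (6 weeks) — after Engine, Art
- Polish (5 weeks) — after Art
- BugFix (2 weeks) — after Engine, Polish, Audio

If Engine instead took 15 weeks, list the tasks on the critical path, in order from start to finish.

Engine, Art, Audio, BugFix

Critical path before the change: Engine→Art→Audio→BugFix = 9+9+6+2 = 26 giving 26 weeks.
Engine is on the critical path; changing it to 15 makes that path 32 weeks.
That remains the longest chain; total 32 weeks.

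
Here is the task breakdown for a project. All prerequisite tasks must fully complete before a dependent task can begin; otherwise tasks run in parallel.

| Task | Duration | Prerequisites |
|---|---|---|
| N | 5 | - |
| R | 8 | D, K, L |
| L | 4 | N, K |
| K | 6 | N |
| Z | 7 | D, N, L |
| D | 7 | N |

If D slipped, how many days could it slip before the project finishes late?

N→K→L→R = 5+6+4+8 = 23 sets the makespan at 23 days.
D finishes as early as 12 and must finish by 15.
Slack of D = 8 − 5 = 3 days.

3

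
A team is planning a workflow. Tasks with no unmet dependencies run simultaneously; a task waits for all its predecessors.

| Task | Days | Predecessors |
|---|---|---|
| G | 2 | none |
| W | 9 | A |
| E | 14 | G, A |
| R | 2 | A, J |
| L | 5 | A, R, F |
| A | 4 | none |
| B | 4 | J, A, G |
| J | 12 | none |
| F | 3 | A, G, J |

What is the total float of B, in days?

J→F→L = 12+3+5 = 20 sets the makespan at 20 days.
The longest chain containing B totals 16 days.
Slack of B = 16 − 12 = 4 days.

4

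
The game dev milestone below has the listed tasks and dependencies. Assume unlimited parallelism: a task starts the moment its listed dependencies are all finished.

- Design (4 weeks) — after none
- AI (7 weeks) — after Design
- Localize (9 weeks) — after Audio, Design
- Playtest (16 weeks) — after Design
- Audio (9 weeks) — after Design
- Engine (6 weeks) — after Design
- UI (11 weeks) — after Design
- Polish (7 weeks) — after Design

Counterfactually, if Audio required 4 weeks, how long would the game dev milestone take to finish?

20

Actual critical path: Design→Audio→Localize = 4+9+9 = 22 ⇒ 22 weeks.
Since Audio is critical, the -5 change carries straight to that chain (now 17 weeks).
Now Design→Playtest = 4+16 = 20 is longest, so the finish becomes 20 weeks.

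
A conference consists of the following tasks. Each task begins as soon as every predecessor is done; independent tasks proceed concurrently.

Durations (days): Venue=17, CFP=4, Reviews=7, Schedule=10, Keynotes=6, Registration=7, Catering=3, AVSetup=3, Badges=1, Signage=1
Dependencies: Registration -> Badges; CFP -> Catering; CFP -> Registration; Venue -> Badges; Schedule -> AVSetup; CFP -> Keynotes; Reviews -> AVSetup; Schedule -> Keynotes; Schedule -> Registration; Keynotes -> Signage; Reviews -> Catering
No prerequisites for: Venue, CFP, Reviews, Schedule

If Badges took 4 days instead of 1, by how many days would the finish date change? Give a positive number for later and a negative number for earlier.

3

Baseline: Venue→Badges = 17+1 = 18 → 18 days.
Badges is on the critical path; changing it to 4 makes that path 21 days.
That remains the longest chain; total 21 days.
Change in finish: 21 − 18 = +3 days.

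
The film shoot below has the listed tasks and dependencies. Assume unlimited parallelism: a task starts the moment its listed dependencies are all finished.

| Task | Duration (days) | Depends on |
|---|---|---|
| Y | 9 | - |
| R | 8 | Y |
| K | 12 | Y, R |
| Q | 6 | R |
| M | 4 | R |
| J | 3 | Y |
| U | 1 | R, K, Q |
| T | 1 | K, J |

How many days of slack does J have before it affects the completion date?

Y→R→K→U = 9+8+12+1 = 30 sets the makespan at 30 days.
J finishes as early as 12 and must finish by 29.
Float = 30 − 13 = 17.

17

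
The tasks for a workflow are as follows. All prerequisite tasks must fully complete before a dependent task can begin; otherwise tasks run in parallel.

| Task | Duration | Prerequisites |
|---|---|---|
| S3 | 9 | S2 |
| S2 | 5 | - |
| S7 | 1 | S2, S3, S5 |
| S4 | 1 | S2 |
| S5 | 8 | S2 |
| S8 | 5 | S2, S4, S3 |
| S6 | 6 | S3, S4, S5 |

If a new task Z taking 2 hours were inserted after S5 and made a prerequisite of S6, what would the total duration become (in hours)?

Originally the job takes 20 hours.
With Z inserted, S6 now waits for max(S3, S4, S5, Z).
New critical path: S2→S5→Z→S6 = 5+8+2+6 = 21 ⇒ 21 hours.

21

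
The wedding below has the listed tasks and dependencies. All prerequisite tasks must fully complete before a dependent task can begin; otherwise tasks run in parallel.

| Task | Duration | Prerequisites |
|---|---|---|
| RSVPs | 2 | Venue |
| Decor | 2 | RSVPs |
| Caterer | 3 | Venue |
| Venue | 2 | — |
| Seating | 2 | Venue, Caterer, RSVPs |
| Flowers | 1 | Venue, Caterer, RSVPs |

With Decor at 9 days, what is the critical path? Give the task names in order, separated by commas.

Venue, RSVPs, Decor

Baseline: Venue→Caterer→Seating = 2+3+2 = 7 → 7 days.
The longest path through Decor is only 6 days, so Decor has float 1.
The binding chain switches to Venue→RSVPs→Decor = 2+2+9 = 13; finish 13 days.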